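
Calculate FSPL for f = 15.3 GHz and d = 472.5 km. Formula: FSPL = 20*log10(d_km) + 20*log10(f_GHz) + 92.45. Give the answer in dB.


20*log10(472.5) = 53.49
20*log10(15.3) = 23.69
FSPL = 169.6 dB

169.6 dB


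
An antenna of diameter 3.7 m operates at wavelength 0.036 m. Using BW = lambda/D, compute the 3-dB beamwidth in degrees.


BW_rad = 0.036 / 3.7 = 0.00973
BW_deg = 0.56 degrees

0.56 degrees


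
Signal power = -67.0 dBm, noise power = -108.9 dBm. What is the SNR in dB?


SNR = -67.0 - (-108.9) = 41.9 dB

41.9 dB


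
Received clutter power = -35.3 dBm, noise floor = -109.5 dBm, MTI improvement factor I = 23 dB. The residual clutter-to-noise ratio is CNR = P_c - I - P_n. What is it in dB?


CNR = -35.3 - 23 - (-109.5) = 51.2 dB

51.2 dB


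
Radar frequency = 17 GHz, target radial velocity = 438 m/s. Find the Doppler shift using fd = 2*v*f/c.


fd = 2 * 438 * 17000000000.0 / 3e8 = 49640.0 Hz

49640.0 Hz


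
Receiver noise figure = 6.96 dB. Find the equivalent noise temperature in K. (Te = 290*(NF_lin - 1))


NF_lin = 10^(6.96/10) = 4.965923
Te = 290 * (4.965923 - 1) = 1150.1 K

1150.1 K


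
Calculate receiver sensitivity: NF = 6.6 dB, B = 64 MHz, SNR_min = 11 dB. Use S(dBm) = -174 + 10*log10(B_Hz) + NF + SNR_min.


10*log10(64000000.0) = 78.06
S = -174 + 78.06 + 6.6 + 11 = -78.3 dBm

-78.3 dBm


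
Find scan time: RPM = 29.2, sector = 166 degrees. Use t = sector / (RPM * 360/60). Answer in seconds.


t = 166 / (29.2 * 360) * 60 = 0.95 s

0.95 s


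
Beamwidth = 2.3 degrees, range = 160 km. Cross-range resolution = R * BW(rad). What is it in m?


BW_rad = 0.040142573
CR = 160000 * 0.040142573 = 6422.8 m

6422.8 m


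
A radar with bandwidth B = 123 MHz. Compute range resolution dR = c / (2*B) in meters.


dR = 3e8 / (2 * 123000000.0) = 1.22 m

1.22 m


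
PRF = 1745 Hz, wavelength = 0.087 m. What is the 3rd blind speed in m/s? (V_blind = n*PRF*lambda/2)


V_blind = 3 * 1745 * 0.087 / 2 = 227.7 m/s

227.7 m/s


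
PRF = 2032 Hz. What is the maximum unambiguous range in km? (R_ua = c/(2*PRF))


R_ua = 3e8 / (2 * 2032) = 73818.9 m = 73.8 km

73.8 km


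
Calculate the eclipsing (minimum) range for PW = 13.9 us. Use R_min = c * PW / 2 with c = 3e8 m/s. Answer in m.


R_min = 3e8 * 13.9e-6 / 2 = 2085.0 m

2085.0 m


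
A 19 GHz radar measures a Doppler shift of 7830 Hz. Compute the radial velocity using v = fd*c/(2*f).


v = 7830 * 3e8 / (2 * 19000000000.0) = 61.8 m/s

61.8 m/s


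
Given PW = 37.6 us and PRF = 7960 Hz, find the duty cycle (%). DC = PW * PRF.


DC = 37.6e-6 * 7960 * 100 = 29.93%

29.93%


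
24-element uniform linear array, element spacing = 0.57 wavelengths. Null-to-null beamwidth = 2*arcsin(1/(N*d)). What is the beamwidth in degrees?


1/(N*d) = 1/(24*0.57) = 0.073099
BW = 2*arcsin(0.073099) = 8.4 degrees

8.4 degrees


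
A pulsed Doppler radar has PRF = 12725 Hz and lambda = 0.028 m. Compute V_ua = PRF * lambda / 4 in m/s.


V_ua = 12725 * 0.028 / 4 = 89.1 m/s

89.1 m/s


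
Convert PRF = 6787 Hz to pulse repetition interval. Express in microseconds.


PRI = 1/6787 = 0.0001473405 s = 147.3 us

147.3 us


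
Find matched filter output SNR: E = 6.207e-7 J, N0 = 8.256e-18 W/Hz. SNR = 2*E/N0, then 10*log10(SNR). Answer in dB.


SNR_lin = 2 * 6.207e-7 / 8.256e-18 = 1.504e11
SNR_dB = 10*log10(1.504e11) = 111.8 dB

111.8 dB


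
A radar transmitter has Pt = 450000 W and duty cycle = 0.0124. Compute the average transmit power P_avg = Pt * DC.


P_avg = 450000 * 0.0124 = 5580.0 W

5580.0 W


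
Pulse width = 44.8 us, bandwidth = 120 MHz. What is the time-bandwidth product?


TBP = 44.8 * 120 = 5376.0

5376.0


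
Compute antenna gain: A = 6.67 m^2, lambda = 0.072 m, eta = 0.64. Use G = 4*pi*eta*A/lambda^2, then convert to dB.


G_linear = 4*pi*0.64*6.67/0.072^2 = 10347.86
G_dB = 10*log10(10347.86) = 40.1 dB

40.1 dB


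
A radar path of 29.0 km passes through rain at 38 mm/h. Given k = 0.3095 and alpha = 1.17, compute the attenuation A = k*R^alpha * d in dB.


gamma = 0.3095 * 38^1.17 = 21.827674 dB/km
A = 21.827674 * 29.0 = 633.0 dB

633.0 dB


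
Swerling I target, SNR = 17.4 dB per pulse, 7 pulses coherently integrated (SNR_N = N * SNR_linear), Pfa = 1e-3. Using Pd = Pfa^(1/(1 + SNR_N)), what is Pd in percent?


SNR_lin = 10^(17.4/10) = 54.95409
SNR_N = 7 * 54.95409 = 384.67863
1/(1 + SNR_N) = 1/385.67863 = 0.0025928
Pd = (1e-3)^0.0025928 = 0.98225
Pd = 98.2%

98.2%


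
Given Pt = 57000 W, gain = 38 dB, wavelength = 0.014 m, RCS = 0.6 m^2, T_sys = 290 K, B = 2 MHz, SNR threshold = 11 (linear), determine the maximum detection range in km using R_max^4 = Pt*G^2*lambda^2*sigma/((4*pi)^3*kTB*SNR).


G_lin = 10^(38/10) = 6309.573445
R^4 = 57000 * 6309.573445^2 * 0.014^2 * 0.6 / ((4*pi)^3 * 1.38e-23 * 290 * 2000000.0 * 11)
R^4 = 1.5274e18 m^4
R_max = (1.5274e18)^(1/4) = 35155.1 m = 35.2 km

35.2 km


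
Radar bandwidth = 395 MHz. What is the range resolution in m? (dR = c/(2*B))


dR = 3e8 / (2 * 395000000.0) = 0.38 m

0.38 m


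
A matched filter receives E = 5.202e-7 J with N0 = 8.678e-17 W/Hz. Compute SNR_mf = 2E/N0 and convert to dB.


SNR_lin = 2 * 5.202e-7 / 8.678e-17 = 1.199e10
SNR_dB = 10*log10(1.199e10) = 100.8 dB

100.8 dB


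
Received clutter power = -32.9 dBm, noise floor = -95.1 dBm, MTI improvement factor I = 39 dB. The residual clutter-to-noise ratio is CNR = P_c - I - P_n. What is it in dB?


CNR = -32.9 - 39 - (-95.1) = 23.2 dB

23.2 dB


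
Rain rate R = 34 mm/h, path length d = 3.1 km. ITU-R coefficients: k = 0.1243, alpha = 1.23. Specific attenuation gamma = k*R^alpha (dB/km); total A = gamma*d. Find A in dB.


gamma = 0.1243 * 34^1.23 = 9.510212 dB/km
A = 9.510212 * 3.1 = 29.48 dB

29.48 dB


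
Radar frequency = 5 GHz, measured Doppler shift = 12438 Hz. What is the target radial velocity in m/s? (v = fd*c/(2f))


v = 12438 * 3e8 / (2 * 5000000000.0) = 373.1 m/s

373.1 m/s


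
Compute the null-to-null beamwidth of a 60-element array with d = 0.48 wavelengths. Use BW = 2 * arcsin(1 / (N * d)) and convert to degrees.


1/(N*d) = 1/(60*0.48) = 0.034722
BW = 2*arcsin(0.034722) = 4.0 degrees

4.0 degrees


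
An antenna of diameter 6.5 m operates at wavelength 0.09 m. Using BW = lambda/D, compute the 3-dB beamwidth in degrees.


BW_rad = 0.09 / 6.5 = 0.013846
BW_deg = 0.79 degrees

0.79 degrees


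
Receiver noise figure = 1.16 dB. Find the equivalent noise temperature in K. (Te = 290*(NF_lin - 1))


NF_lin = 10^(1.16/10) = 1.306171
Te = 290 * (1.306171 - 1) = 88.8 K

88.8 K


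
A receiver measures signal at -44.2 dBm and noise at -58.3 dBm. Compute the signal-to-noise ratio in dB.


SNR = -44.2 - (-58.3) = 14.1 dB

14.1 dB


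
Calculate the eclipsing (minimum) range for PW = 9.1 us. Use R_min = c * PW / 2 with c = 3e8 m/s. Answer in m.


R_min = 3e8 * 9.1e-6 / 2 = 1365.0 m

1365.0 m


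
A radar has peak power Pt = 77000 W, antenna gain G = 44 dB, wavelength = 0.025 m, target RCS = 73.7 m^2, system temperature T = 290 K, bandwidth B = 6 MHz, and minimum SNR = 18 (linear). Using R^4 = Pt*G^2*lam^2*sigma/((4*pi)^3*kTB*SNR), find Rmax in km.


G_lin = 10^(44/10) = 25118.864315
R^4 = 77000 * 25118.864315^2 * 0.025^2 * 73.7 / ((4*pi)^3 * 1.38e-23 * 290 * 6000000.0 * 18)
R^4 = 2.6092e21 m^4
R_max = (2.6092e21)^(1/4) = 226009.6 m = 226.0 km

226.0 km


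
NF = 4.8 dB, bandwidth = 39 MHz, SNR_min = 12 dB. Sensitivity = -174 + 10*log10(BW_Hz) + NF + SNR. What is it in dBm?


10*log10(39000000.0) = 75.91
S = -174 + 75.91 + 4.8 + 12 = -81.3 dBm

-81.3 dBm


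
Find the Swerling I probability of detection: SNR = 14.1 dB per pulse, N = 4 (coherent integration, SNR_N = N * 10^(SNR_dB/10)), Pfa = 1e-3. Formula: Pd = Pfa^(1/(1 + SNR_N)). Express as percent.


SNR_lin = 10^(14.1/10) = 25.70396
SNR_N = 4 * 25.70396 = 102.81584
1/(1 + SNR_N) = 1/103.81584 = 0.0096324
Pd = (1e-3)^0.0096324 = 0.93563
Pd = 93.6%

93.6%


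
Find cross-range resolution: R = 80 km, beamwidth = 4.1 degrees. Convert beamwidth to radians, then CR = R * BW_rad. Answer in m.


BW_rad = 0.071558499
CR = 80000 * 0.071558499 = 5724.7 m

5724.7 m


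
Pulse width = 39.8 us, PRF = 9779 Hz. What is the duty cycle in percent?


DC = 39.8e-6 * 9779 * 100 = 38.92%

38.92%


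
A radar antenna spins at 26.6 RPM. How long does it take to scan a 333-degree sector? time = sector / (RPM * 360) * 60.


t = 333 / (26.6 * 360) * 60 = 2.09 s

2.09 s


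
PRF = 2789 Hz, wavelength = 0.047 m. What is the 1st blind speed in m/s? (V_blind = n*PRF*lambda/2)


V_blind = 1 * 2789 * 0.047 / 2 = 65.5 m/s

65.5 m/s


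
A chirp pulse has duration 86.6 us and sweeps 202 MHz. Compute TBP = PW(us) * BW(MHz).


TBP = 86.6 * 202 = 17493.2

17493.2


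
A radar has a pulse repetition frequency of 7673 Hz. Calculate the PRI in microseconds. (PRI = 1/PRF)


PRI = 1/7673 = 0.0001303271 s = 130.3 us

130.3 us


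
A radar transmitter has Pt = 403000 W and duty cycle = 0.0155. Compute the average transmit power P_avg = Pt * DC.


P_avg = 403000 * 0.0155 = 6246.5 W

6246.5 W


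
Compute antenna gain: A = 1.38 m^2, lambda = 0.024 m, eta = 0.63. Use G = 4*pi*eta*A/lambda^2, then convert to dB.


G_linear = 4*pi*0.63*1.38/0.024^2 = 18967.37
G_dB = 10*log10(18967.37) = 42.8 dB

42.8 dB


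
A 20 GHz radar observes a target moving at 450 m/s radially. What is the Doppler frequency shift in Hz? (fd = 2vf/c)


fd = 2 * 450 * 20000000000.0 / 3e8 = 60000.0 Hz

60000.0 Hz


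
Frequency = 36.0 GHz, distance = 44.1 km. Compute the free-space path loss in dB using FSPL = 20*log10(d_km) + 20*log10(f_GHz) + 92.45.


20*log10(44.1) = 32.89
20*log10(36.0) = 31.13
FSPL = 156.5 dB

156.5 dB


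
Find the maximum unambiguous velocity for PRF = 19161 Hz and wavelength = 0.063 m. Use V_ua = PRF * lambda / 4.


V_ua = 19161 * 0.063 / 4 = 301.8 m/s

301.8 m/s


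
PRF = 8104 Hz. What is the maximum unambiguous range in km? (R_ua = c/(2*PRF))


R_ua = 3e8 / (2 * 8104) = 18509.4 m = 18.5 km

18.5 km


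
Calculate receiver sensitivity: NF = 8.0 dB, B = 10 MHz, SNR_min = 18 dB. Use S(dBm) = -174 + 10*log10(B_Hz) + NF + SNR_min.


10*log10(10000000.0) = 70.0
S = -174 + 70.0 + 8.0 + 18 = -78.0 dBm

-78.0 dBm


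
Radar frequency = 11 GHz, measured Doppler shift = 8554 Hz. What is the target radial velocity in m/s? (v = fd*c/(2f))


v = 8554 * 3e8 / (2 * 11000000000.0) = 116.6 m/s

116.6 m/s


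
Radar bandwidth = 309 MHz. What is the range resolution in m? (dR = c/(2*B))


dR = 3e8 / (2 * 309000000.0) = 0.49 m

0.49 m


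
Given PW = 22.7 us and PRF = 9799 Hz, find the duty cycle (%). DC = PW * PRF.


DC = 22.7e-6 * 9799 * 100 = 22.24%

22.24%


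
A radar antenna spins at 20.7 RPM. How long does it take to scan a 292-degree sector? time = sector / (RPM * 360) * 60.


t = 292 / (20.7 * 360) * 60 = 2.35 s

2.35 s


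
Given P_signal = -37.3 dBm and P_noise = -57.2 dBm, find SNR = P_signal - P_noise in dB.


SNR = -37.3 - (-57.2) = 19.9 dB

19.9 dB


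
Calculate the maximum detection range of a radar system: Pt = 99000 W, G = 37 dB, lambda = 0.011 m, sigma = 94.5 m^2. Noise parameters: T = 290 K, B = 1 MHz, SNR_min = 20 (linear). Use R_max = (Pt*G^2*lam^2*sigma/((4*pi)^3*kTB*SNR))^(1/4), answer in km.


G_lin = 10^(37/10) = 5011.872336
R^4 = 99000 * 5011.872336^2 * 0.011^2 * 94.5 / ((4*pi)^3 * 1.38e-23 * 290 * 1000000.0 * 20)
R^4 = 1.79026e20 m^4
R_max = (1.79026e20)^(1/4) = 115672.2 m = 115.7 km

115.7 km


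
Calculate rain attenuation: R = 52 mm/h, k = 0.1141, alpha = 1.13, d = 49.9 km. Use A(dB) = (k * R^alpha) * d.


gamma = 0.1141 * 52^1.13 = 9.916751 dB/km
A = 9.916751 * 49.9 = 494.85 dB

494.85 dB


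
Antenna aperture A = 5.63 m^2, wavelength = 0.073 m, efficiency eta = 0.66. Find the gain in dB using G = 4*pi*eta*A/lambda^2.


G_linear = 4*pi*0.66*5.63/0.073^2 = 8762.27
G_dB = 10*log10(8762.27) = 39.4 dB

39.4 dB


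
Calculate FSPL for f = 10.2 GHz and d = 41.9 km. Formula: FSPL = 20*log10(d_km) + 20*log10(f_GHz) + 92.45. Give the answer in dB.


20*log10(41.9) = 32.44
20*log10(10.2) = 20.17
FSPL = 145.1 dB

145.1 dB


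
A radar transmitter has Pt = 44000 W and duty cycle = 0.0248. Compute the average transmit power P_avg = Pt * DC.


P_avg = 44000 * 0.0248 = 1091.2 W

1091.2 W


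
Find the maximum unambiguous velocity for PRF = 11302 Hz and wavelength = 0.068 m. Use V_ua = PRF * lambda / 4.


V_ua = 11302 * 0.068 / 4 = 192.1 m/s

192.1 m/s


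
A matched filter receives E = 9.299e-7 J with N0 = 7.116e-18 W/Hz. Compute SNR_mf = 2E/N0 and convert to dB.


SNR_lin = 2 * 9.299e-7 / 7.116e-18 = 2.614e11
SNR_dB = 10*log10(2.614e11) = 114.2 dB

114.2 dB


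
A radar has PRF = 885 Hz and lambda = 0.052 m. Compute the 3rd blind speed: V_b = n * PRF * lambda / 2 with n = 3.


V_blind = 3 * 885 * 0.052 / 2 = 69.0 m/s

69.0 m/s


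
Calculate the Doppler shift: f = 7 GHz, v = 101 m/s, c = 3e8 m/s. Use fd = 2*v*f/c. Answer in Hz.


fd = 2 * 101 * 7000000000.0 / 3e8 = 4713.3 Hz

4713.3 Hz


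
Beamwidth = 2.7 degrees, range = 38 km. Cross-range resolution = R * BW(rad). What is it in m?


BW_rad = 0.04712389
CR = 38000 * 0.04712389 = 1790.7 m

1790.7 m


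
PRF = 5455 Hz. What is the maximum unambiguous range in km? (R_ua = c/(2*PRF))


R_ua = 3e8 / (2 * 5455) = 27497.7 m = 27.5 km

27.5 km


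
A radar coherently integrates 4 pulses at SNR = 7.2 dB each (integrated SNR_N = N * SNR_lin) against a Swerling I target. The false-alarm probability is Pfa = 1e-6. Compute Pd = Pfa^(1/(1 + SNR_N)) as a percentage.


SNR_lin = 10^(7.2/10) = 5.24807
SNR_N = 4 * 5.24807 = 20.99228
1/(1 + SNR_N) = 1/21.99228 = 0.0454705
Pd = (1e-6)^0.0454705 = 0.53355
Pd = 53.4%

53.4%


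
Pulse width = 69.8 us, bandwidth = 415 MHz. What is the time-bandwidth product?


TBP = 69.8 * 415 = 28967.0

28967.0


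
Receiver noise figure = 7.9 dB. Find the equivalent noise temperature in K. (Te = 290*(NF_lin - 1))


NF_lin = 10^(7.9/10) = 6.16595
Te = 290 * (6.16595 - 1) = 1498.1 K

1498.1 K


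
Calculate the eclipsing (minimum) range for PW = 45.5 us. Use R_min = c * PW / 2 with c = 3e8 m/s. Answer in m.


R_min = 3e8 * 45.5e-6 / 2 = 6825.0 m

6825.0 m


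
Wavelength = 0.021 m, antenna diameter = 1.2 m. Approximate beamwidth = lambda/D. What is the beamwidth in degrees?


BW_rad = 0.021 / 1.2 = 0.0175
BW_deg = 1.0 degrees

1.0 degrees


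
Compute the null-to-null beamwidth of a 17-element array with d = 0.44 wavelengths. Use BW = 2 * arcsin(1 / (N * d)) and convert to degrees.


1/(N*d) = 1/(17*0.44) = 0.13369
BW = 2*arcsin(0.13369) = 15.4 degrees

15.4 degrees


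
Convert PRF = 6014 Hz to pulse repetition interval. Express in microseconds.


PRI = 1/6014 = 0.0001662787 s = 166.3 us

166.3 us


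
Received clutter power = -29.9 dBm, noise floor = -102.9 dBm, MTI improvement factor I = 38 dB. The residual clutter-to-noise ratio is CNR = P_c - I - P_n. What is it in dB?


CNR = -29.9 - 38 - (-102.9) = 35.0 dB

35.0 dB


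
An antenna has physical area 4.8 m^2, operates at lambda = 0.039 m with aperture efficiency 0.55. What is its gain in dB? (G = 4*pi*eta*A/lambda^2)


G_linear = 4*pi*0.55*4.8/0.039^2 = 21811.45
G_dB = 10*log10(21811.45) = 43.4 dB

43.4 dB


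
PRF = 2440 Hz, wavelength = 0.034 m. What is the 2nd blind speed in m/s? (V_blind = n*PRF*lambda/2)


V_blind = 2 * 2440 * 0.034 / 2 = 83.0 m/s

83.0 m/s


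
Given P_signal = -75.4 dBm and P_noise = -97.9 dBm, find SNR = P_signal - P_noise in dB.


SNR = -75.4 - (-97.9) = 22.5 dB

22.5 dB


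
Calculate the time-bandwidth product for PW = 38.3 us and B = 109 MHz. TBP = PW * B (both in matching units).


TBP = 38.3 * 109 = 4174.7

4174.7


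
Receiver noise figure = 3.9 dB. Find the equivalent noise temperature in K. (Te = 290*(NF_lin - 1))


NF_lin = 10^(3.9/10) = 2.454709
Te = 290 * (2.454709 - 1) = 421.9 K

421.9 K


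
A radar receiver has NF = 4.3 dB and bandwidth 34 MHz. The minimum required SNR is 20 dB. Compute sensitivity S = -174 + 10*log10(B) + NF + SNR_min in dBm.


10*log10(34000000.0) = 75.31
S = -174 + 75.31 + 4.3 + 20 = -74.4 dBm

-74.4 dBm


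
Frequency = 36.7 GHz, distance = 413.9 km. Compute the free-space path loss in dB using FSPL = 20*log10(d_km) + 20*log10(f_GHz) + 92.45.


20*log10(413.9) = 52.34
20*log10(36.7) = 31.29
FSPL = 176.1 dB

176.1 dB


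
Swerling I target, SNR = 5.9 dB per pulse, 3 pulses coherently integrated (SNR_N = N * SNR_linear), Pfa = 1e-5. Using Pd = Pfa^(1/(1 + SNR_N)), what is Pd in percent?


SNR_lin = 10^(5.9/10) = 3.89045
SNR_N = 3 * 3.89045 = 11.67135
1/(1 + SNR_N) = 1/12.67135 = 0.0789182
Pd = (1e-5)^0.0789182 = 0.4031
Pd = 40.3%

40.3%


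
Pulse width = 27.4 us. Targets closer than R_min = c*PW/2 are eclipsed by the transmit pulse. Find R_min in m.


R_min = 3e8 * 27.4e-6 / 2 = 4110.0 m

4110.0 m


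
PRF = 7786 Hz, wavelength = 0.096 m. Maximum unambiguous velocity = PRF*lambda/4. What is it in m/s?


V_ua = 7786 * 0.096 / 4 = 186.9 m/s

186.9 m/s


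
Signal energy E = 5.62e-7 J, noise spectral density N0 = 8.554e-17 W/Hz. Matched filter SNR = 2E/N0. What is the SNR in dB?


SNR_lin = 2 * 5.62e-7 / 8.554e-17 = 1.314e10
SNR_dB = 10*log10(1.314e10) = 101.2 dB

101.2 dB


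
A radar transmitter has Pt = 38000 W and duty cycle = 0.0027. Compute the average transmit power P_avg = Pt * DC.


P_avg = 38000 * 0.0027 = 102.6 W

102.6 W


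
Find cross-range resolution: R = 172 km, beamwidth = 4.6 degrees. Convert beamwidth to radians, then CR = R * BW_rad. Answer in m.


BW_rad = 0.080285146
CR = 172000 * 0.080285146 = 13809.0 m

13809.0 m


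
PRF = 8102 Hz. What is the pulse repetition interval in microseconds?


PRI = 1/8102 = 0.0001234263 s = 123.4 us

123.4 us


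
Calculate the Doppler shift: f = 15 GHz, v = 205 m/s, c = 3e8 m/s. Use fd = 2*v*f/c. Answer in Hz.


fd = 2 * 205 * 15000000000.0 / 3e8 = 20500.0 Hz

20500.0 Hz


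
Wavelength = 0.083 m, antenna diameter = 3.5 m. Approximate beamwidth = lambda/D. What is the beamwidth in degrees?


BW_rad = 0.083 / 3.5 = 0.023714
BW_deg = 1.36 degrees

1.36 degrees


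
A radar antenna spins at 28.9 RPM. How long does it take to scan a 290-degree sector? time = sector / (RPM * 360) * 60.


t = 290 / (28.9 * 360) * 60 = 1.67 s

1.67 s


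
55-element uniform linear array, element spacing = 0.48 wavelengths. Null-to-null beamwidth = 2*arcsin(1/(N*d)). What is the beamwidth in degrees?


1/(N*d) = 1/(55*0.48) = 0.037879
BW = 2*arcsin(0.037879) = 4.3 degrees

4.3 degrees


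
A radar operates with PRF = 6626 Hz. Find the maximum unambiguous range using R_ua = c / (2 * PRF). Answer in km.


R_ua = 3e8 / (2 * 6626) = 22638.1 m = 22.6 km

22.6 km


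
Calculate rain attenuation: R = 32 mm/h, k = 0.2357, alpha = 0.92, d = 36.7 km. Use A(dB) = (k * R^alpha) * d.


gamma = 0.2357 * 32^0.92 = 5.71607 dB/km
A = 5.71607 * 36.7 = 209.78 dB

209.78 dB


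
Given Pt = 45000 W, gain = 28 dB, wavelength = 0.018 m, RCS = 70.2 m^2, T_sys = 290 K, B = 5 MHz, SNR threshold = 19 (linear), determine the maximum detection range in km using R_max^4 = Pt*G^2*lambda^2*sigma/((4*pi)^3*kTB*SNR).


G_lin = 10^(28/10) = 630.957344
R^4 = 45000 * 630.957344^2 * 0.018^2 * 70.2 / ((4*pi)^3 * 1.38e-23 * 290 * 5000000.0 * 19)
R^4 = 5.40088e17 m^4
R_max = (5.40088e17)^(1/4) = 27109.2 m = 27.1 km

27.1 km


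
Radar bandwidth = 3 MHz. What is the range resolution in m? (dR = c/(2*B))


dR = 3e8 / (2 * 3000000.0) = 50.0 m

50.0 m


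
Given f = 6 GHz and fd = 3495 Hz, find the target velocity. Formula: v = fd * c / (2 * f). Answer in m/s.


v = 3495 * 3e8 / (2 * 6000000000.0) = 87.4 m/s

87.4 m/s


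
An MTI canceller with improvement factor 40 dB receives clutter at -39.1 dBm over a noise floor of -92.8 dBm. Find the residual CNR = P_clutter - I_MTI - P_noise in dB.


CNR = -39.1 - 40 - (-92.8) = 13.7 dB

13.7 dB


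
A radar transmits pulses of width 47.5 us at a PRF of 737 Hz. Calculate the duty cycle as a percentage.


DC = 47.5e-6 * 737 * 100 = 3.5%

3.5%


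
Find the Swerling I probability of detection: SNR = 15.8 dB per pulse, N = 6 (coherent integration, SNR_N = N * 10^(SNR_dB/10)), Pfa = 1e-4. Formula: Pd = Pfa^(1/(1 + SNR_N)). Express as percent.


SNR_lin = 10^(15.8/10) = 38.01894
SNR_N = 6 * 38.01894 = 228.11364
1/(1 + SNR_N) = 1/229.11364 = 0.0043646
Pd = (1e-4)^0.0043646 = 0.9606
Pd = 96.1%

96.1%


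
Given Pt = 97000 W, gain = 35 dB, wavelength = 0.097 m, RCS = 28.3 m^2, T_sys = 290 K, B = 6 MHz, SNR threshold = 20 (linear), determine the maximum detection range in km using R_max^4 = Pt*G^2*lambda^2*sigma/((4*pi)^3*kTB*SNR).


G_lin = 10^(35/10) = 3162.27766
R^4 = 97000 * 3162.27766^2 * 0.097^2 * 28.3 / ((4*pi)^3 * 1.38e-23 * 290 * 6000000.0 * 20)
R^4 = 2.71028e20 m^4
R_max = (2.71028e20)^(1/4) = 128307.9 m = 128.3 km

128.3 km


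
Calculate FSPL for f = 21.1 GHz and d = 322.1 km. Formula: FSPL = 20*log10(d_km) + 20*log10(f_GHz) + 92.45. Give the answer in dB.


20*log10(322.1) = 50.16
20*log10(21.1) = 26.49
FSPL = 169.1 dB

169.1 dB


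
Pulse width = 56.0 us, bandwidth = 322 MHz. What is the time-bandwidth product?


TBP = 56.0 * 322 = 18032.0

18032.0


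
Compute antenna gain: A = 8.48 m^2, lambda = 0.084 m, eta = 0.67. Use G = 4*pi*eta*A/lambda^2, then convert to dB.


G_linear = 4*pi*0.67*8.48/0.084^2 = 10118.64
G_dB = 10*log10(10118.64) = 40.1 dB

40.1 dB


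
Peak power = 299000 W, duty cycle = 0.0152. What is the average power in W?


P_avg = 299000 * 0.0152 = 4544.8 W

4544.8 W


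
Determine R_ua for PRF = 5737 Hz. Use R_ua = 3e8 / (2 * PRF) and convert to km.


R_ua = 3e8 / (2 * 5737) = 26146.1 m = 26.1 km

26.1 km


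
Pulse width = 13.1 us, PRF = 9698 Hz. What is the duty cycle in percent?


DC = 13.1e-6 * 9698 * 100 = 12.7%

12.7%


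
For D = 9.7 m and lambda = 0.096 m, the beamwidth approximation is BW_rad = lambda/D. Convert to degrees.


BW_rad = 0.096 / 9.7 = 0.009897
BW_deg = 0.57 degrees

0.57 degrees


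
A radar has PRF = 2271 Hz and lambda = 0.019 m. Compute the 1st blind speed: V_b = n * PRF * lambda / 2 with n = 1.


V_blind = 1 * 2271 * 0.019 / 2 = 21.6 m/s

21.6 m/s


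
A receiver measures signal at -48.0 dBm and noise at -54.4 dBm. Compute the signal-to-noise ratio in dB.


SNR = -48.0 - (-54.4) = 6.4 dB

6.4 dB


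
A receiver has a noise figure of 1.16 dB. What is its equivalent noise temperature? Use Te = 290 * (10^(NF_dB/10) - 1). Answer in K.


NF_lin = 10^(1.16/10) = 1.306171
Te = 290 * (1.306171 - 1) = 88.8 K

88.8 K


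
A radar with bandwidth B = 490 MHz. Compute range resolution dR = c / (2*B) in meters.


dR = 3e8 / (2 * 490000000.0) = 0.31 m

0.31 m


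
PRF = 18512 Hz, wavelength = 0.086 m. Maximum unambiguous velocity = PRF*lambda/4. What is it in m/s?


V_ua = 18512 * 0.086 / 4 = 398.0 m/s

398.0 m/s


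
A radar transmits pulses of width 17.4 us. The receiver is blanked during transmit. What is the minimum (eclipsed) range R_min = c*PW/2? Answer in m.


R_min = 3e8 * 17.4e-6 / 2 = 2610.0 m

2610.0 m


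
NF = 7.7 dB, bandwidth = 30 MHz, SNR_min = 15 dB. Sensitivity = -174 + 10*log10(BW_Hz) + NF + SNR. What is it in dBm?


10*log10(30000000.0) = 74.77
S = -174 + 74.77 + 7.7 + 15 = -76.5 dBm

-76.5 dBm


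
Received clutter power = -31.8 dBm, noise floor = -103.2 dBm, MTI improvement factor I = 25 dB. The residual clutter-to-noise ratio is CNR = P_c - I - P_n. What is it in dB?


CNR = -31.8 - 25 - (-103.2) = 46.4 dB

46.4 dB


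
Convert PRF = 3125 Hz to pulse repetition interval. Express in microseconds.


PRI = 1/3125 = 0.00032 s = 320.0 us

320.0 us


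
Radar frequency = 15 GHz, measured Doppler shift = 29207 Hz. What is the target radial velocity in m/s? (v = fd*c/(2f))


v = 29207 * 3e8 / (2 * 15000000000.0) = 292.1 m/s

292.1 m/s


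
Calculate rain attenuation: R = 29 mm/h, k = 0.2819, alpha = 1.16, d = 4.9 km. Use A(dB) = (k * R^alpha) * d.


gamma = 0.2819 * 29^1.16 = 14.011246 dB/km
A = 14.011246 * 4.9 = 68.66 dB

68.66 dB


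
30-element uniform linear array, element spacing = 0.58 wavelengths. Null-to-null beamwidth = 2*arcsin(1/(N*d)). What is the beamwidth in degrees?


1/(N*d) = 1/(30*0.58) = 0.057471
BW = 2*arcsin(0.057471) = 6.6 degrees

6.6 degrees


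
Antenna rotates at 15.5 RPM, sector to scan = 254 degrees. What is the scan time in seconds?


t = 254 / (15.5 * 360) * 60 = 2.73 s

2.73 s


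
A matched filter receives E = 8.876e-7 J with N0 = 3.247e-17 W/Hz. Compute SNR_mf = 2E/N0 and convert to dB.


SNR_lin = 2 * 8.876e-7 / 3.247e-17 = 5.467e10
SNR_dB = 10*log10(5.467e10) = 107.4 dB

107.4 dB


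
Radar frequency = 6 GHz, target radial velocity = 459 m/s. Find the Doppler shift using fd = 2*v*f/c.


fd = 2 * 459 * 6000000000.0 / 3e8 = 18360.0 Hz

18360.0 Hz


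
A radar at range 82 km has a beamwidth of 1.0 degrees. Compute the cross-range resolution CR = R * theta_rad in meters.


BW_rad = 0.017453293
CR = 82000 * 0.017453293 = 1431.2 m

1431.2 m


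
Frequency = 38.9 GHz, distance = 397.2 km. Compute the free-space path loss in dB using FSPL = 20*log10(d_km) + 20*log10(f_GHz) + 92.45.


20*log10(397.2) = 51.98
20*log10(38.9) = 31.8
FSPL = 176.2 dB

176.2 dB


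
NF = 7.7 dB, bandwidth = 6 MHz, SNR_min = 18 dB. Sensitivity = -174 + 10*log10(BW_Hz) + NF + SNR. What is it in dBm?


10*log10(6000000.0) = 67.78
S = -174 + 67.78 + 7.7 + 18 = -80.5 dBm

-80.5 dBm


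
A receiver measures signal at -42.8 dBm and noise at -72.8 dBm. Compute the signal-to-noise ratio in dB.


SNR = -42.8 - (-72.8) = 30.0 dB

30.0 dB


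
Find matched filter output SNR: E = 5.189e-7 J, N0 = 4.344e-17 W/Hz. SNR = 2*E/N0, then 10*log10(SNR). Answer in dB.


SNR_lin = 2 * 5.189e-7 / 4.344e-17 = 2.389e10
SNR_dB = 10*log10(2.389e10) = 103.8 dB

103.8 dB


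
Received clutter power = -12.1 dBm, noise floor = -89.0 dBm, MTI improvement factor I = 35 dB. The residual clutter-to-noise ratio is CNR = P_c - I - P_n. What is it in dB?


CNR = -12.1 - 35 - (-89.0) = 41.9 dB

41.9 dB


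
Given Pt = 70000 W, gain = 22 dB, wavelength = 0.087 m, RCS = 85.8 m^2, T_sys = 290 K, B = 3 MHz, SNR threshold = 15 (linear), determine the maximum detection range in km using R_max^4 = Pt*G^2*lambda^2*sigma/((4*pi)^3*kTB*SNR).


G_lin = 10^(22/10) = 158.489319
R^4 = 70000 * 158.489319^2 * 0.087^2 * 85.8 / ((4*pi)^3 * 1.38e-23 * 290 * 3000000.0 * 15)
R^4 = 3.19525e18 m^4
R_max = (3.19525e18)^(1/4) = 42279.1 m = 42.3 km

42.3 km


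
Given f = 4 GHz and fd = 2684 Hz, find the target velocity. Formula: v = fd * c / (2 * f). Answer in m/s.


v = 2684 * 3e8 / (2 * 4000000000.0) = 100.7 m/s

100.7 m/s


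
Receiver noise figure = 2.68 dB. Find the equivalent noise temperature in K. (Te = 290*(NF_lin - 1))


NF_lin = 10^(2.68/10) = 1.853532
Te = 290 * (1.853532 - 1) = 247.5 K

247.5 K


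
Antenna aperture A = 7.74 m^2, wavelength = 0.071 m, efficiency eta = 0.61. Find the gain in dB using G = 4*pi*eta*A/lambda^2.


G_linear = 4*pi*0.61*7.74/0.071^2 = 11769.66
G_dB = 10*log10(11769.66) = 40.7 dB

40.7 dB


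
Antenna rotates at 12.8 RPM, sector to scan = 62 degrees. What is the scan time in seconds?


t = 62 / (12.8 * 360) * 60 = 0.81 s

0.81 s


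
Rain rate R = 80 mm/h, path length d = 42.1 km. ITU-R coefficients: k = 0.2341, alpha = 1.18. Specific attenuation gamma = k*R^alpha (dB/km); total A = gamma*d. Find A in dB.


gamma = 0.2341 * 80^1.18 = 41.214269 dB/km
A = 41.214269 * 42.1 = 1735.12 dB

1735.12 dB


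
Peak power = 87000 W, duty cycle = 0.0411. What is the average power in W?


P_avg = 87000 * 0.0411 = 3575.7 W

3575.7 W


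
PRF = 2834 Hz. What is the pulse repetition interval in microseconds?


PRI = 1/2834 = 0.0003528582 s = 352.9 us

352.9 us


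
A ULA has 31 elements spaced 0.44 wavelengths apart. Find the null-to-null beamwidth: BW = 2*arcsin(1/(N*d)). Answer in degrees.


1/(N*d) = 1/(31*0.44) = 0.073314
BW = 2*arcsin(0.073314) = 8.4 degrees

8.4 degrees


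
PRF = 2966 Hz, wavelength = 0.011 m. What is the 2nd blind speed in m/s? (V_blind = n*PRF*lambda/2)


V_blind = 2 * 2966 * 0.011 / 2 = 32.6 m/s

32.6 m/s


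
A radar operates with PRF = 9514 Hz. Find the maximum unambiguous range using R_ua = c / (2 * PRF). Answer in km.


R_ua = 3e8 / (2 * 9514) = 15766.2 m = 15.8 km

15.8 km


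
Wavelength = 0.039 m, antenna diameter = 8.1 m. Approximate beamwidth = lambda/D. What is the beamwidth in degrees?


BW_rad = 0.039 / 8.1 = 0.004815
BW_deg = 0.28 degrees

0.28 degrees


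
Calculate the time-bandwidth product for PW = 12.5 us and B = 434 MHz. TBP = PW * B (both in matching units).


TBP = 12.5 * 434 = 5425.0

5425.0


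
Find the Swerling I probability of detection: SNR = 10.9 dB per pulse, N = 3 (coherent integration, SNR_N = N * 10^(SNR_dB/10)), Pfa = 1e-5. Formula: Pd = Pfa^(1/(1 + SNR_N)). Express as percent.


SNR_lin = 10^(10.9/10) = 12.30269
SNR_N = 3 * 12.30269 = 36.90807
1/(1 + SNR_N) = 1/37.90807 = 0.0263796
Pd = (1e-5)^0.0263796 = 0.73808
Pd = 73.8%

73.8%


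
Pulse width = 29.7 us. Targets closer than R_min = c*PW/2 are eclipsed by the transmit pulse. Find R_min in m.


R_min = 3e8 * 29.7e-6 / 2 = 4455.0 m

4455.0 m


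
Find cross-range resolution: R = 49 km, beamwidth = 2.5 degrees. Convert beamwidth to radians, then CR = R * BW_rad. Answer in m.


BW_rad = 0.043633231
CR = 49000 * 0.043633231 = 2138.0 m

2138.0 m


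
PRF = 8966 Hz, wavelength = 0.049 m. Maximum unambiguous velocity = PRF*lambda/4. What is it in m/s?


V_ua = 8966 * 0.049 / 4 = 109.8 m/s

109.8 m/s


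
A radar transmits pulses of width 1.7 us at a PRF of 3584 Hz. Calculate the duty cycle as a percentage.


DC = 1.7e-6 * 3584 * 100 = 0.61%

0.61%


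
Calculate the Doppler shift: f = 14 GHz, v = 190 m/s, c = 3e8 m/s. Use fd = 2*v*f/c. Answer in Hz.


fd = 2 * 190 * 14000000000.0 / 3e8 = 17733.3 Hz

17733.3 Hz


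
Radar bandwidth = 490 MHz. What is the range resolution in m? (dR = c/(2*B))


dR = 3e8 / (2 * 490000000.0) = 0.31 m

0.31 m


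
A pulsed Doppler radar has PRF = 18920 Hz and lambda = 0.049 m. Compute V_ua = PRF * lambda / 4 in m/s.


V_ua = 18920 * 0.049 / 4 = 231.8 m/s

231.8 m/s


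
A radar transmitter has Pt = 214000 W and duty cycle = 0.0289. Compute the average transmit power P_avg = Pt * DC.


P_avg = 214000 * 0.0289 = 6184.6 W

6184.6 W


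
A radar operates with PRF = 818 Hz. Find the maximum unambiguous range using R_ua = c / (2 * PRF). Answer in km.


R_ua = 3e8 / (2 * 818) = 183374.1 m = 183.4 km

183.4 km


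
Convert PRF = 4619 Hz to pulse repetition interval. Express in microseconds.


PRI = 1/4619 = 0.0002164971 s = 216.5 us

216.5 us


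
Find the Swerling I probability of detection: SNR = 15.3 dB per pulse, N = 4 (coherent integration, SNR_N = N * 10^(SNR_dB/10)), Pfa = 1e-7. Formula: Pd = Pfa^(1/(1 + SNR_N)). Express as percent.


SNR_lin = 10^(15.3/10) = 33.88442
SNR_N = 4 * 33.88442 = 135.53768
1/(1 + SNR_N) = 1/136.53768 = 0.007324
Pd = (1e-7)^0.007324 = 0.88865
Pd = 88.9%

88.9%


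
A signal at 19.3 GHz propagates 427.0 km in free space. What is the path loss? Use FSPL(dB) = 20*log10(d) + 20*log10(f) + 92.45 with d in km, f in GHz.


20*log10(427.0) = 52.61
20*log10(19.3) = 25.71
FSPL = 170.8 dB

170.8 dB


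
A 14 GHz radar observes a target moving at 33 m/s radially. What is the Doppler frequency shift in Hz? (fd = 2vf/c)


fd = 2 * 33 * 14000000000.0 / 3e8 = 3080.0 Hz

3080.0 Hz


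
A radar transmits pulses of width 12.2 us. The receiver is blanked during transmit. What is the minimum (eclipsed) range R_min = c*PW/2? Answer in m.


R_min = 3e8 * 12.2e-6 / 2 = 1830.0 m

1830.0 m


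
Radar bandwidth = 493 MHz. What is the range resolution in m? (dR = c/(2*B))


dR = 3e8 / (2 * 493000000.0) = 0.3 m

0.3 m


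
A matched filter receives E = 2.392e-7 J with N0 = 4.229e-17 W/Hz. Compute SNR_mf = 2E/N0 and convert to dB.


SNR_lin = 2 * 2.392e-7 / 4.229e-17 = 1.131e10
SNR_dB = 10*log10(1.131e10) = 100.5 dB

100.5 dB


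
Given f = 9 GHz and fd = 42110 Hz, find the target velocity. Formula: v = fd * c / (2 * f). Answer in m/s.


v = 42110 * 3e8 / (2 * 9000000000.0) = 701.8 m/s

701.8 m/s


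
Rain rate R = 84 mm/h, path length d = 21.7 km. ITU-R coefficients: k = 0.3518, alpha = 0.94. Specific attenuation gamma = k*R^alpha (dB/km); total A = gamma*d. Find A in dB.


gamma = 0.3518 * 84^0.94 = 22.652616 dB/km
A = 22.652616 * 21.7 = 491.56 dB

491.56 dB


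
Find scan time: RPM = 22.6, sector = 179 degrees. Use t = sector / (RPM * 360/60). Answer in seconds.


t = 179 / (22.6 * 360) * 60 = 1.32 s

1.32 s


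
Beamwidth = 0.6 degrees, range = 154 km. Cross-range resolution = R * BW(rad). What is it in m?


BW_rad = 0.010471976
CR = 154000 * 0.010471976 = 1612.7 m

1612.7 m


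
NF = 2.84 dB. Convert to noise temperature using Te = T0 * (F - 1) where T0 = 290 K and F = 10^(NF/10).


NF_lin = 10^(2.84/10) = 1.923092
Te = 290 * (1.923092 - 1) = 267.7 K

267.7 K


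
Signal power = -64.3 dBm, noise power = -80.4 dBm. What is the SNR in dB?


SNR = -64.3 - (-80.4) = 16.1 dB

16.1 dB


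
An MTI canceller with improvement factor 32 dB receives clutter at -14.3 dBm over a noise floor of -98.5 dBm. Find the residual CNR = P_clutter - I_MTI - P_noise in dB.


CNR = -14.3 - 32 - (-98.5) = 52.2 dB

52.2 dB


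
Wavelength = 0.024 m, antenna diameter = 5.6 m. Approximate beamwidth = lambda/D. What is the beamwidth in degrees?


BW_rad = 0.024 / 5.6 = 0.004286
BW_deg = 0.25 degrees

0.25 degrees


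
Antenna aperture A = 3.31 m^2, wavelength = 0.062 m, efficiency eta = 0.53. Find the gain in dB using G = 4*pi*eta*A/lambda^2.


G_linear = 4*pi*0.53*3.31/0.062^2 = 5734.96
G_dB = 10*log10(5734.96) = 37.6 dB

37.6 dB


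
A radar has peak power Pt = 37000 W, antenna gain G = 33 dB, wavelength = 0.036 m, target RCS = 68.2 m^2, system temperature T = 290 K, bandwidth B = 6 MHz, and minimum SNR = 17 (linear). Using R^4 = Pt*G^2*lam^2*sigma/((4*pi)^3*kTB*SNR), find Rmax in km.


G_lin = 10^(33/10) = 1995.262315
R^4 = 37000 * 1995.262315^2 * 0.036^2 * 68.2 / ((4*pi)^3 * 1.38e-23 * 290 * 6000000.0 * 17)
R^4 = 1.60725e19 m^4
R_max = (1.60725e19)^(1/4) = 63317.1 m = 63.3 km

63.3 km


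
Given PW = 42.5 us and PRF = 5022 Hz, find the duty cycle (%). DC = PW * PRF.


DC = 42.5e-6 * 5022 * 100 = 21.34%

21.34%


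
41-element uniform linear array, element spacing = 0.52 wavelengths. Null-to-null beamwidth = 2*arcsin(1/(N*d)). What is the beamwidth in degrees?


1/(N*d) = 1/(41*0.52) = 0.046904
BW = 2*arcsin(0.046904) = 5.4 degrees

5.4 degrees


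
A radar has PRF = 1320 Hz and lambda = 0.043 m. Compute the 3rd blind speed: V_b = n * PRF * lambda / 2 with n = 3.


V_blind = 3 * 1320 * 0.043 / 2 = 85.1 m/s

85.1 m/s


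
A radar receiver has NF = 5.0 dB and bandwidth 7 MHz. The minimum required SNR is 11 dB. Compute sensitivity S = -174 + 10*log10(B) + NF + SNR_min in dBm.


10*log10(7000000.0) = 68.45
S = -174 + 68.45 + 5.0 + 11 = -89.5 dBm

-89.5 dBm


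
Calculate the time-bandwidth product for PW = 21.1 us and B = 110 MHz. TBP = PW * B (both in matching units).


TBP = 21.1 * 110 = 2321.0

2321.0


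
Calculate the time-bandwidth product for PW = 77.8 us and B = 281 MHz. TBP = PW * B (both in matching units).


TBP = 77.8 * 281 = 21861.8

21861.8


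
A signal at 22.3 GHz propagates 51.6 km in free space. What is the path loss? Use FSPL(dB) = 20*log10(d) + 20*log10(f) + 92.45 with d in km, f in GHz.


20*log10(51.6) = 34.25
20*log10(22.3) = 26.97
FSPL = 153.7 dB

153.7 dB


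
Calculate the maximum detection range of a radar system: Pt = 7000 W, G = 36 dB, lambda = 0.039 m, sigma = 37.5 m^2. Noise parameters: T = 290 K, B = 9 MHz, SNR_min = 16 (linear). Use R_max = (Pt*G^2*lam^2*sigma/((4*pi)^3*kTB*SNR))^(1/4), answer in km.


G_lin = 10^(36/10) = 3981.071706
R^4 = 7000 * 3981.071706^2 * 0.039^2 * 37.5 / ((4*pi)^3 * 1.38e-23 * 290 * 9000000.0 * 16)
R^4 = 5.53337e18 m^4
R_max = (5.53337e18)^(1/4) = 48500.6 m = 48.5 km

48.5 km


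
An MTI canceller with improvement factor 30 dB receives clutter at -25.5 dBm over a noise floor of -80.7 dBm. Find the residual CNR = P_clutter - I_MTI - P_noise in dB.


CNR = -25.5 - 30 - (-80.7) = 25.2 dB

25.2 dB


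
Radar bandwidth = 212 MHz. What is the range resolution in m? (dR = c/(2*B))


dR = 3e8 / (2 * 212000000.0) = 0.71 m

0.71 m


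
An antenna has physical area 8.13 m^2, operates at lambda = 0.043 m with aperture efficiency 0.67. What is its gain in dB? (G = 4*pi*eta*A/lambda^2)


G_linear = 4*pi*0.67*8.13/0.043^2 = 37020.16
G_dB = 10*log10(37020.16) = 45.7 dB

45.7 dB


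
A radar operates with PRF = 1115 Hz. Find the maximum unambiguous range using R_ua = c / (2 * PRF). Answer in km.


R_ua = 3e8 / (2 * 1115) = 134529.1 m = 134.5 km

134.5 km


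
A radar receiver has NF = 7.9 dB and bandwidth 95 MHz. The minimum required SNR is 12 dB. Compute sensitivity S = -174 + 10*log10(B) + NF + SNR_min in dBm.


10*log10(95000000.0) = 79.78
S = -174 + 79.78 + 7.9 + 12 = -74.3 dBm

-74.3 dBm


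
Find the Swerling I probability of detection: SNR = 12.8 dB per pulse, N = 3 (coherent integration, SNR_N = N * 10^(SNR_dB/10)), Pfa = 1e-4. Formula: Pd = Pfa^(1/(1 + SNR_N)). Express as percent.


SNR_lin = 10^(12.8/10) = 19.05461
SNR_N = 3 * 19.05461 = 57.16383
1/(1 + SNR_N) = 1/58.16383 = 0.0171928
Pd = (1e-4)^0.0171928 = 0.85355
Pd = 85.4%

85.4%


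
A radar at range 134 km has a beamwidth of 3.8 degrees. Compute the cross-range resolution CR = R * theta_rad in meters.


BW_rad = 0.066322512
CR = 134000 * 0.066322512 = 8887.2 m

8887.2 m


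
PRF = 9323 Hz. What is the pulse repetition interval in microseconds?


PRI = 1/9323 = 0.0001072616 s = 107.3 us

107.3 us


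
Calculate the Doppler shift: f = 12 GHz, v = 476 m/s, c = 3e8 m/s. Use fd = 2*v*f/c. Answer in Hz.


fd = 2 * 476 * 12000000000.0 / 3e8 = 38080.0 Hz

38080.0 Hz


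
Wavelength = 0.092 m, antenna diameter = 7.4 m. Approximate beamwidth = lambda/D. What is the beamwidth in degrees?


BW_rad = 0.092 / 7.4 = 0.012432
BW_deg = 0.71 degrees

0.71 degrees


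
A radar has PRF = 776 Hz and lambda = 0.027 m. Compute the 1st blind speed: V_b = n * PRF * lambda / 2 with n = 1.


V_blind = 1 * 776 * 0.027 / 2 = 10.5 m/s

10.5 m/s


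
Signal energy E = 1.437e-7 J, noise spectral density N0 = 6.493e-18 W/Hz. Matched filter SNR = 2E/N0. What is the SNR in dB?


SNR_lin = 2 * 1.437e-7 / 6.493e-18 = 4.426e10
SNR_dB = 10*log10(4.426e10) = 106.5 dB

106.5 dB


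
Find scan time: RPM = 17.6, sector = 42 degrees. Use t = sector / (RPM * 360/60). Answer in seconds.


t = 42 / (17.6 * 360) * 60 = 0.4 s

0.4 s


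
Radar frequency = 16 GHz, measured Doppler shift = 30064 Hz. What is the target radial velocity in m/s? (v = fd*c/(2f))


v = 30064 * 3e8 / (2 * 16000000000.0) = 281.9 m/s

281.9 m/s


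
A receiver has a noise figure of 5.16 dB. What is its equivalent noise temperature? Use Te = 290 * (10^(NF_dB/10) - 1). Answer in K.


NF_lin = 10^(5.16/10) = 3.280953
Te = 290 * (3.280953 - 1) = 661.5 K

661.5 K


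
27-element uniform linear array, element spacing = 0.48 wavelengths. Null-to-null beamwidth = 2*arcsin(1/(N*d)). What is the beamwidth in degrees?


1/(N*d) = 1/(27*0.48) = 0.07716
BW = 2*arcsin(0.07716) = 8.9 degrees

8.9 degrees
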